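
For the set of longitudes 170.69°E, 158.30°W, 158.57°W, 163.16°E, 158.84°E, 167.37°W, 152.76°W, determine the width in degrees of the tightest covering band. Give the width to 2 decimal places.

48.40°

Sort the longitudes: -167.37°, -158.57°, -158.30°, -152.76°, +158.84°, +163.16°, +170.69°.
Eastward gaps between consecutive values (wrapping around): 8.80°, 0.27°, 5.54°, 311.60°, 4.32°, 7.53°, 21.94°.
Largest gap = 311.60° ⇒ minimal covering band is its complement: 360° − 311.60° = 48.40°.
Band runs from +158.84° eastward to -152.76°, crossing the antimeridian.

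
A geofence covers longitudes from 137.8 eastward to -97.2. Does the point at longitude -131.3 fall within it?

Band width going east from +137.8° to -97.2°: ((-97.2 − 137.8) mod 360) = 125.0°.
Offset of -131.3° east of the west edge: ((-131.3 − 137.8) mod 360) = 90.9°.
90.9° ≤ 125.0° ⇒ inside.

Yes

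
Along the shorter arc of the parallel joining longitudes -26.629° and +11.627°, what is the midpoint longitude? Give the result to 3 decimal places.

-7.501°

Signed shortest Δλ from -26.629° to +11.627° is +38.256°.
Midpoint longitude = -26.629° + (+38.256°)/2 = -26.629° + 19.128° = -7.501°.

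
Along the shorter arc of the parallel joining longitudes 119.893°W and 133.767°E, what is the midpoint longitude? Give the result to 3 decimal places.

Signed shortest Δλ from -119.893° to +133.767° is -106.340°.
Midpoint longitude = -119.893° + (-106.340°)/2 = -119.893° − 53.170° = -173.063°.
(The naïve average (-119.893 + +133.767)/2 = 6.937° is on the wrong side of the globe.)

173.063°W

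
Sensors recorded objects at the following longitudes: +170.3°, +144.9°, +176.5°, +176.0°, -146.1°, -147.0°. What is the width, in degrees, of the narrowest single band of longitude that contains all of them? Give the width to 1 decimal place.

Sort the longitudes: -147.0°, -146.1°, +144.9°, +170.3°, +176.0°, +176.5°.
Eastward gaps between consecutive values (wrapping around): 0.9°, 291.0°, 25.4°, 5.7°, 0.5°, 36.5°.
Largest gap = 291.0° ⇒ minimal covering band is its complement: 360° − 291.0° = 69.0°.
Band runs from +144.9° eastward to -146.1°, crossing the antimeridian.

69.0°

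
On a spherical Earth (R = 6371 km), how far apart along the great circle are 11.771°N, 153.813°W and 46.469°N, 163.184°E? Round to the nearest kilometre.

Δλ = 163.184 − -153.813 = 316.997°; wrapped into (−180°, 180°]: -43.003°.
Δφ = 46.469 − 11.771 = 34.698°.
a = sin²(Δφ/2) + cos φ₁ · cos φ₂ · sin²(Δλ/2) = 0.179499.
c = 2·atan2(√a, √(1−a)) = 0.87499 rad → d = 6371·c ≈ 5574.59 km.

5575 km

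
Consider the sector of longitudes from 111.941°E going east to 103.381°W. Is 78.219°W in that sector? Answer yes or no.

No

Band width going east from +111.941° to -103.381°: ((-103.381 − 111.941) mod 360) = 144.678°.
Offset of -78.219° east of the west edge: ((-78.219 − 111.941) mod 360) = 169.840°.
169.840° > 144.678° ⇒ outside.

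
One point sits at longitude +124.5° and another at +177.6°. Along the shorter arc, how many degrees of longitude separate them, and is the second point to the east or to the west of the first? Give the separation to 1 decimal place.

53.1° east

Raw difference: 177.6 − 124.5 = 53.1°.
Normalise into (−180°, 180°]: 53.1° stays 53.1°.
Positive ⇒ the second point lies to the east; separation 53.1°.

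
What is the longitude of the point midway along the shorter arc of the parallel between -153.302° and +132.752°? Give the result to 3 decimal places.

+169.725°

Signed shortest Δλ from -153.302° to +132.752° is -73.946°.
Midpoint longitude = -153.302° + (-73.946°)/2 = -153.302° − 36.973° = -190.275°.
Normalise into (−180°, 180°]: +169.725°.
(The naïve average (-153.302 + +132.752)/2 = -10.275° is on the wrong side of the globe.)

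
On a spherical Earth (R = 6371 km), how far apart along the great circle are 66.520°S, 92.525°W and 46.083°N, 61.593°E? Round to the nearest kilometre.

17281 km

Δλ = 61.593 − -92.525 = 154.118°.
Δφ = 46.083 − -66.520 = 112.603°.
a = sin²(Δφ/2) + cos φ₁ · cos φ₂ · sin²(Δλ/2) = 0.954668.
c = 2·atan2(√a, √(1−a)) = 2.71248 rad → d = 6371·c ≈ 17281.23 km.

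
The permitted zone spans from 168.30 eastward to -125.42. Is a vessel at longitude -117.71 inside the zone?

Band width going east from +168.30° to -125.42°: ((-125.42 − 168.30) mod 360) = 66.28°.
Offset of -117.71° east of the west edge: ((-117.71 − 168.30) mod 360) = 73.99°.
73.99° > 66.28° ⇒ outside.

No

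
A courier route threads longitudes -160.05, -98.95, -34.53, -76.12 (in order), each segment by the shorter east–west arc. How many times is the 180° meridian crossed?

Leg 1: -160.05° → -98.95°, shortest Δλ = 61.1° (east) — does not cross 180°.
Leg 2: -98.95° → -34.53°, shortest Δλ = 64.42° (east) — does not cross 180°.
Leg 3: -34.53° → -76.12°, shortest Δλ = -41.59° (west) — does not cross 180°.
Total crossings: 0.

0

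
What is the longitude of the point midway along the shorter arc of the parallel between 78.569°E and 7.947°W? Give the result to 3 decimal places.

35.311°E

Signed shortest Δλ from +78.569° to -7.947° is -86.516°.
Midpoint longitude = +78.569° + (-86.516°)/2 = +78.569° − 43.258° = +35.311°.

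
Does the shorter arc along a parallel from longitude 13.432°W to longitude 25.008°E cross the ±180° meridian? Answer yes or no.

No

Signed shortest Δλ = ((25.008 − -13.432 + 180) mod 360) − 180 = 38.44°.
Going east by 38.44° from -13.432° reaches +25.008° without touching 180°.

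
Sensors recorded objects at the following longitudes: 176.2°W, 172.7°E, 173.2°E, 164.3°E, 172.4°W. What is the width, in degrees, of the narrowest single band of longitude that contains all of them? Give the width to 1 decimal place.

Sort the longitudes: -176.2°, -172.4°, +164.3°, +172.7°, +173.2°.
Eastward gaps between consecutive values (wrapping around): 3.8°, 336.7°, 8.4°, 0.5°, 10.6°.
Largest gap = 336.7° ⇒ minimal covering band is its complement: 360° − 336.7° = 23.3°.
Band runs from +164.3° eastward to -172.4°, crossing the antimeridian.

23.3°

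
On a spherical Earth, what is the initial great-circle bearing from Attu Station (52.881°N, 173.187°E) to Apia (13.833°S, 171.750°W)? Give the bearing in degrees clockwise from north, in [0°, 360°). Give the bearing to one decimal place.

Δλ = -171.750 − 173.187 = -344.937°; wrapped into (−180°, 180°]: 15.063°.
θ = atan2( sin Δλ · cos φ₂ , cos φ₁ · sin φ₂ − sin φ₁ · cos φ₂ · cos Δλ )
  = atan2(0.25234, -0.89194) = 164.203° → normalised to [0°, 360°): 164.203°.

164.2°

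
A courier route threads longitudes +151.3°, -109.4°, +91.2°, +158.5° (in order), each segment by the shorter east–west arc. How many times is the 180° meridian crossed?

2

Leg 1: +151.3° → -109.4°, shortest Δλ = 99.3° (east) — crosses 180°.
Leg 2: -109.4° → +91.2°, shortest Δλ = -159.4° (west) — crosses 180°.
Leg 3: +91.2° → +158.5°, shortest Δλ = 67.3° (east) — does not cross 180°.
Total crossings: 2.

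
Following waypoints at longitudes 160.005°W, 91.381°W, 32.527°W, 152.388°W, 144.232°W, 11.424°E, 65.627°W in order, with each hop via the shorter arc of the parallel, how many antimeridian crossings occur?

Leg 1: -160.005° → -91.381°, shortest Δλ = 68.624° (east) — does not cross 180°.
Leg 2: -91.381° → -32.527°, shortest Δλ = 58.854° (east) — does not cross 180°.
Leg 3: -32.527° → -152.388°, shortest Δλ = -119.861° (west) — does not cross 180°.
Leg 4: -152.388° → -144.232°, shortest Δλ = 8.156° (east) — does not cross 180°.
Leg 5: -144.232° → +11.424°, shortest Δλ = 155.656° (east) — does not cross 180°.
Leg 6: +11.424° → -65.627°, shortest Δλ = -77.051° (west) — does not cross 180°.
Total crossings: 0.

0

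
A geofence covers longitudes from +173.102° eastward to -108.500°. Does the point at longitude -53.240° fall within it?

No

Band width going east from +173.102° to -108.500°: ((-108.500 − 173.102) mod 360) = 78.398°.
Offset of -53.240° east of the west edge: ((-53.240 − 173.102) mod 360) = 133.658°.
133.658° > 78.398° ⇒ outside.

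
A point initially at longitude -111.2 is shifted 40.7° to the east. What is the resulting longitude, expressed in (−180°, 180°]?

Start at -111.2°; shift +40.7° → -70.5°.
-70.5° already lies in (−180°, 180°].

-70.5°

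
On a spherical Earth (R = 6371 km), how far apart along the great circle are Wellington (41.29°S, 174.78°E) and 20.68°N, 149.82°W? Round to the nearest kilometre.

Δλ = -149.82 − 174.78 = -324.60°; wrapped into (−180°, 180°]: 35.40°.
Δφ = 20.68 − -41.29 = 61.97°.
a = sin²(Δφ/2) + cos φ₁ · cos φ₂ · sin²(Δλ/2) = 0.330013.
c = 2·atan2(√a, √(1−a)) = 1.22391 rad → d = 6371·c ≈ 7797.51 km.

7798 km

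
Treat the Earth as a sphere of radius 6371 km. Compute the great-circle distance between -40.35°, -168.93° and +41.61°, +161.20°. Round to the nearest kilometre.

9598 km

Δλ = 161.20 − -168.93 = 330.13°; wrapped into (−180°, 180°]: -29.87°.
Δφ = 41.61 − -40.35 = 81.96°.
a = sin²(Δφ/2) + cos φ₁ · cos φ₂ · sin²(Δλ/2) = 0.467915.
c = 2·atan2(√a, √(1−a)) = 1.50658 rad → d = 6371·c ≈ 9598.44 km.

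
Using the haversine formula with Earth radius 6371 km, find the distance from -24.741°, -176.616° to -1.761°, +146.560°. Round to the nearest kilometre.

Δλ = 146.560 − -176.616 = 323.176°; wrapped into (−180°, 180°]: -36.824°.
Δφ = -1.761 − -24.741 = 22.980°.
a = sin²(Δφ/2) + cos φ₁ · cos φ₂ · sin²(Δλ/2) = 0.130239.
c = 2·atan2(√a, √(1−a)) = 0.73844 rad → d = 6371·c ≈ 4704.58 km.

4705 km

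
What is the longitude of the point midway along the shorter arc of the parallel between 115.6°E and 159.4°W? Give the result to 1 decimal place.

Signed shortest Δλ from +115.6° to -159.4° is +85.0°.
Midpoint longitude = +115.6° + (+85.0°)/2 = +115.6° + 42.5° = +158.1°.
(The naïve average (+115.6 + -159.4)/2 = -21.9° is on the wrong side of the globe.)

158.1°E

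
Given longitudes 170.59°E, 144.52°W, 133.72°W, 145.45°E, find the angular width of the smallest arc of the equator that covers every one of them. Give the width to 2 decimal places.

80.83°

Sort the longitudes: -144.52°, -133.72°, +145.45°, +170.59°.
Eastward gaps between consecutive values (wrapping around): 10.80°, 279.17°, 25.14°, 44.89°.
Largest gap = 279.17° ⇒ minimal covering band is its complement: 360° − 279.17° = 80.83°.
Band runs from +145.45° eastward to -133.72°, crossing the antimeridian.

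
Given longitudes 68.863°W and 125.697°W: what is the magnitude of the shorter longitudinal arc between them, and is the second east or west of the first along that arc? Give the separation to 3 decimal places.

56.834° west

Raw difference: -125.697 − -68.863 = -56.834°.
Normalise into (−180°, 180°]: -56.834° stays -56.834°.
Negative ⇒ the second point lies to the west; separation 56.834°.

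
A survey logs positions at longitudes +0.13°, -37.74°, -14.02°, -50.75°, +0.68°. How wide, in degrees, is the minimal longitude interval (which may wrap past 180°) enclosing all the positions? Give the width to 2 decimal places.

Sort the longitudes: -50.75°, -37.74°, -14.02°, +0.13°, +0.68°.
Eastward gaps between consecutive values (wrapping around): 13.01°, 23.72°, 14.15°, 0.55°, 308.57°.
Largest gap = 308.57° ⇒ minimal covering band is its complement: 360° − 308.57° = 51.43°.
Band runs from -50.75° eastward to +0.68°.

51.43°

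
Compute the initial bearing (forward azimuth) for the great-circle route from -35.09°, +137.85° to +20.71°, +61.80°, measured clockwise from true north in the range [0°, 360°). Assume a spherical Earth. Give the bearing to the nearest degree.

Δλ = 61.80 − 137.85 = -76.05°.
θ = atan2( sin Δλ · cos φ₂ , cos φ₁ · sin φ₂ − sin φ₁ · cos φ₂ · cos Δλ )
  = atan2(-0.90779, 0.41899) = -65.224° → normalised to [0°, 360°): 294.776°.

295°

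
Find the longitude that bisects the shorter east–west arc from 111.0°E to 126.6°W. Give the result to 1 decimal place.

172.2°E

Signed shortest Δλ from +111.0° to -126.6° is +122.4°.
Midpoint longitude = +111.0° + (+122.4°)/2 = +111.0° + 61.2° = +172.2°.
(The naïve average (+111.0 + -126.6)/2 = -7.8° is on the wrong side of the globe.)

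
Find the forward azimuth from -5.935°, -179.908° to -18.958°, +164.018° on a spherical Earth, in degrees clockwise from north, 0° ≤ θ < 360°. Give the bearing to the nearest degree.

Δλ = 164.018 − -179.908 = 343.926°; wrapped into (−180°, 180°]: -16.074°.
θ = atan2( sin Δλ · cos φ₂ , cos φ₁ · sin φ₂ − sin φ₁ · cos φ₂ · cos Δλ )
  = atan2(-0.26186, -0.22917) = -131.191° → normalised to [0°, 360°): 228.809°.

229°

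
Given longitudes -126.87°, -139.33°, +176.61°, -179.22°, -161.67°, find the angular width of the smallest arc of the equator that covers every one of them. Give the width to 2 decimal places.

Sort the longitudes: -179.22°, -161.67°, -139.33°, -126.87°, +176.61°.
Eastward gaps between consecutive values (wrapping around): 17.55°, 22.34°, 12.46°, 303.48°, 4.17°.
Largest gap = 303.48° ⇒ minimal covering band is its complement: 360° − 303.48° = 56.52°.
Band runs from +176.61° eastward to -126.87°, crossing the antimeridian.

56.52°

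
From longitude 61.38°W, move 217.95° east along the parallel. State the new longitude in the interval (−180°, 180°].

156.57°E

Start at -61.38°; shift +217.95° → +156.57°.
+156.57° already lies in (−180°, 180°].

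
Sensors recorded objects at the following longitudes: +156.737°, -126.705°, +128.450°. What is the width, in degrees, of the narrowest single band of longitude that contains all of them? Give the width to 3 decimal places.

Sort the longitudes: -126.705°, +128.450°, +156.737°.
Eastward gaps between consecutive values (wrapping around): 255.155°, 28.287°, 76.558°.
Largest gap = 255.155° ⇒ minimal covering band is its complement: 360° − 255.155° = 104.845°.
Band runs from +128.450° eastward to -126.705°, crossing the antimeridian.

104.845°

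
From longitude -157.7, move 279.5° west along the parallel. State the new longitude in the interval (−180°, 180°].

Start at -157.7°; shift −279.5° → -437.2°.
-437.2° lies outside (−180°, 180°]; add 360° → -77.2°.

-77.2°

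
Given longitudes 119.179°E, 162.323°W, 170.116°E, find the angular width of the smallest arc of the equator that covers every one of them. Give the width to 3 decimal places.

Sort the longitudes: -162.323°, +119.179°, +170.116°.
Eastward gaps between consecutive values (wrapping around): 281.502°, 50.937°, 27.561°.
Largest gap = 281.502° ⇒ minimal covering band is its complement: 360° − 281.502° = 78.498°.
Band runs from +119.179° eastward to -162.323°, crossing the antimeridian.

78.498°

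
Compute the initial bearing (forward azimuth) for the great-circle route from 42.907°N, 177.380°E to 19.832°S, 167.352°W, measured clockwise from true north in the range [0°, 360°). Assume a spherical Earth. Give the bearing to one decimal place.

164.0°

Δλ = -167.352 − 177.380 = -344.732°; wrapped into (−180°, 180°]: 15.268°.
θ = atan2( sin Δλ · cos φ₂ , cos φ₁ · sin φ₂ − sin φ₁ · cos φ₂ · cos Δλ )
  = atan2(0.24772, -0.86632) = 164.043° → normalised to [0°, 360°): 164.043°.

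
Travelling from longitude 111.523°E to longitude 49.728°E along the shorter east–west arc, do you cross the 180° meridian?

No

Signed shortest Δλ = ((49.728 − 111.523 + 180) mod 360) − 180 = -61.795°.
Going west by 61.795° from +111.523° reaches +49.728° without touching 180°.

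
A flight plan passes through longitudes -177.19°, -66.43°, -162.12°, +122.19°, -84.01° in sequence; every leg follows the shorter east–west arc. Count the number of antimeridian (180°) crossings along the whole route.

Leg 1: -177.19° → -66.43°, shortest Δλ = 110.76° (east) — does not cross 180°.
Leg 2: -66.43° → -162.12°, shortest Δλ = -95.69° (west) — does not cross 180°.
Leg 3: -162.12° → +122.19°, shortest Δλ = -75.69° (west) — crosses 180°.
Leg 4: +122.19° → -84.01°, shortest Δλ = 153.8° (east) — crosses 180°.
Total crossings: 2.

2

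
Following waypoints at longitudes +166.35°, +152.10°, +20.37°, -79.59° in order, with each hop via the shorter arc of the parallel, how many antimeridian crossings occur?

0

Leg 1: +166.35° → +152.10°, shortest Δλ = -14.25° (west) — does not cross 180°.
Leg 2: +152.10° → +20.37°, shortest Δλ = -131.73° (west) — does not cross 180°.
Leg 3: +20.37° → -79.59°, shortest Δλ = -99.96° (west) — does not cross 180°.
Total crossings: 0.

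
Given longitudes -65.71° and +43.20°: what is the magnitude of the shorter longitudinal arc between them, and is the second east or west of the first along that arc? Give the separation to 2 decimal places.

108.91° east

Raw difference: 43.20 − -65.71 = 108.91°.
Normalise into (−180°, 180°]: 108.91° stays 108.91°.
Positive ⇒ the second point lies to the east; separation 108.91°.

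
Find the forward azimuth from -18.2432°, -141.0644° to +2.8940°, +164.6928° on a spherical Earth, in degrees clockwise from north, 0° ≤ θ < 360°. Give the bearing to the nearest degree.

286°

Δλ = 164.6928 − -141.0644 = 305.7572°; wrapped into (−180°, 180°]: -54.2428°.
θ = atan2( sin Δλ · cos φ₂ , cos φ₁ · sin φ₂ − sin φ₁ · cos φ₂ · cos Δλ )
  = atan2(-0.81047, 0.23065) = -74.114° → normalised to [0°, 360°): 285.886°.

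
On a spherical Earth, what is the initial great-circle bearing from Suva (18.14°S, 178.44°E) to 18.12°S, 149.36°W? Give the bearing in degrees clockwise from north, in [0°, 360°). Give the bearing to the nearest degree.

Δλ = -149.36 − 178.44 = -327.80°; wrapped into (−180°, 180°]: 32.20°.
θ = atan2( sin Δλ · cos φ₂ , cos φ₁ · sin φ₂ − sin φ₁ · cos φ₂ · cos Δλ )
  = atan2(0.50645, -0.04516) = 95.096° → normalised to [0°, 360°): 95.096°.

95°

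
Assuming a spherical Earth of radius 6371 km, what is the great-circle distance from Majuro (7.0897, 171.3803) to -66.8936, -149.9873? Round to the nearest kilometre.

8785 km

Δλ = -149.9873 − 171.3803 = -321.3676°; wrapped into (−180°, 180°]: 38.6324°.
Δφ = -66.8936 − 7.0897 = -73.9833°.
a = sin²(Δφ/2) + cos φ₁ · cos φ₂ · sin²(Δλ/2) = 0.404652.
c = 2·atan2(√a, √(1−a)) = 1.37893 rad → d = 6371·c ≈ 8785.14 km.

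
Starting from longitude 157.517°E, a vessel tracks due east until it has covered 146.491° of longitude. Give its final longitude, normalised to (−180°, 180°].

55.992°W

Start at +157.517°; shift +146.491° → +304.008°.
+304.008° lies outside (−180°, 180°]; subtract 360° → -55.992°.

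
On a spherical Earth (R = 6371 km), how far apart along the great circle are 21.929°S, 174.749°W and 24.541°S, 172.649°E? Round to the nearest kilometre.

1319 km

Δλ = 172.649 − -174.749 = 347.398°; wrapped into (−180°, 180°]: -12.602°.
Δφ = -24.541 − -21.929 = -2.612°.
a = sin²(Δφ/2) + cos φ₁ · cos φ₂ · sin²(Δλ/2) = 0.010684.
c = 2·atan2(√a, √(1−a)) = 0.20710 rad → d = 6371·c ≈ 1319.41 km.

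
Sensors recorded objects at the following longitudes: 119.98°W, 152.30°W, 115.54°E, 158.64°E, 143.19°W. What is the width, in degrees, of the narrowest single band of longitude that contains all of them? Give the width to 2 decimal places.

124.48°

Sort the longitudes: -152.30°, -143.19°, -119.98°, +115.54°, +158.64°.
Eastward gaps between consecutive values (wrapping around): 9.11°, 23.21°, 235.52°, 43.10°, 49.06°.
Largest gap = 235.52° ⇒ minimal covering band is its complement: 360° − 235.52° = 124.48°.
Band runs from +115.54° eastward to -119.98°, crossing the antimeridian.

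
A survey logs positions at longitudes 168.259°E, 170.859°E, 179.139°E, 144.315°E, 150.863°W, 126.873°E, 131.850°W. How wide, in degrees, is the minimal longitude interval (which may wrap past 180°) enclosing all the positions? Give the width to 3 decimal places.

101.277°

Sort the longitudes: -150.863°, -131.850°, +126.873°, +144.315°, +168.259°, +170.859°, +179.139°.
Eastward gaps between consecutive values (wrapping around): 19.013°, 258.723°, 17.442°, 23.944°, 2.600°, 8.280°, 29.998°.
Largest gap = 258.723° ⇒ minimal covering band is its complement: 360° − 258.723° = 101.277°.
Band runs from +126.873° eastward to -131.850°, crossing the antimeridian.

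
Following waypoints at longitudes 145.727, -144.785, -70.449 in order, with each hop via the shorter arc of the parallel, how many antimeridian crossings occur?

Leg 1: +145.727° → -144.785°, shortest Δλ = 69.488° (east) — crosses 180°.
Leg 2: -144.785° → -70.449°, shortest Δλ = 74.336° (east) — does not cross 180°.
Total crossings: 1.

1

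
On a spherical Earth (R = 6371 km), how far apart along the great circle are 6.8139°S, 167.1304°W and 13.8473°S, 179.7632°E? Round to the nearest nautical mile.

Δλ = 179.7632 − -167.1304 = 346.8936°; wrapped into (−180°, 180°]: -13.1064°.
Δφ = -13.8473 − -6.8139 = -7.0334°.
a = sin²(Δφ/2) + cos φ₁ · cos φ₂ · sin²(Δλ/2) = 0.016319.
c = 2·atan2(√a, √(1−a)) = 0.25619 rad → d = 6371·c ≈ 1632.22 km ≈ 881.33 nmi.

881 nmi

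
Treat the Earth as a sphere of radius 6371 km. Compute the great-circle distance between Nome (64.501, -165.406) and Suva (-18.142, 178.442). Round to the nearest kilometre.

Δλ = 178.442 − -165.406 = 343.848°; wrapped into (−180°, 180°]: -16.152°.
Δφ = -18.142 − 64.501 = -82.643°.
a = sin²(Δφ/2) + cos φ₁ · cos φ₂ · sin²(Δλ/2) = 0.444048.
c = 2·atan2(√a, √(1−a)) = 1.45866 rad → d = 6371·c ≈ 9293.11 km.

9293 km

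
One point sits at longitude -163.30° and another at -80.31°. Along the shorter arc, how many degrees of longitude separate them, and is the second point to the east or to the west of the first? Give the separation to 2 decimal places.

82.99° east

Raw difference: -80.31 − -163.30 = 82.99°.
Normalise into (−180°, 180°]: 82.99° stays 82.99°.
Positive ⇒ the second point lies to the east; separation 82.99°.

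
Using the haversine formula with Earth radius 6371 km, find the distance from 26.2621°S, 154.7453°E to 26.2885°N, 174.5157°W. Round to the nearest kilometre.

Δλ = -174.5157 − 154.7453 = -329.2610°; wrapped into (−180°, 180°]: 30.7390°.
Δφ = 26.2885 − -26.2621 = 52.5506°.
a = sin²(Δφ/2) + cos φ₁ · cos φ₂ · sin²(Δλ/2) = 0.252451.
c = 2·atan2(√a, √(1−a)) = 1.05285 rad → d = 6371·c ≈ 6707.70 km.

6708 km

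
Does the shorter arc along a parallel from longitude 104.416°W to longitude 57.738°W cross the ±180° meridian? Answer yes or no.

Signed shortest Δλ = ((-57.738 − -104.416 + 180) mod 360) − 180 = 46.678°.
Going east by 46.678° from -104.416° reaches -57.738° without touching 180°.

No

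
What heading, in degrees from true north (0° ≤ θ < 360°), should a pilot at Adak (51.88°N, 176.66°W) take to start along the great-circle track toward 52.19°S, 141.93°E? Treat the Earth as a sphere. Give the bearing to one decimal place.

Δλ = 141.93 − -176.66 = 318.59°; wrapped into (−180°, 180°]: -41.41°.
θ = atan2( sin Δλ · cos φ₂ , cos φ₁ · sin φ₂ − sin φ₁ · cos φ₂ · cos Δλ )
  = atan2(-0.40549, -0.84942) = -154.481° → normalised to [0°, 360°): 205.519°.

205.5°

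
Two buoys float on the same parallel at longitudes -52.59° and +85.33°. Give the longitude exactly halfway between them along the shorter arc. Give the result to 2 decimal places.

+16.37°

Signed shortest Δλ from -52.59° to +85.33° is +137.92°.
Midpoint longitude = -52.59° + (+137.92°)/2 = -52.59° + 68.96° = +16.37°.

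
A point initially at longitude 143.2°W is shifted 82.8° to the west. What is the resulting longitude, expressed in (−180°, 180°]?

134.0°E

Start at -143.2°; shift −82.8° → -226.0°.
-226.0° lies outside (−180°, 180°]; add 360° → +134.0°.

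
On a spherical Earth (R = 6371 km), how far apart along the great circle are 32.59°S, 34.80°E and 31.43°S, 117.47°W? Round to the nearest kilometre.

12323 km

Δλ = -117.47 − 34.80 = -152.27°.
Δφ = -31.43 − -32.59 = 1.16°.
a = sin²(Δφ/2) + cos φ₁ · cos φ₂ · sin²(Δλ/2) = 0.677744.
c = 2·atan2(√a, √(1−a)) = 1.93423 rad → d = 6371·c ≈ 12323.00 km.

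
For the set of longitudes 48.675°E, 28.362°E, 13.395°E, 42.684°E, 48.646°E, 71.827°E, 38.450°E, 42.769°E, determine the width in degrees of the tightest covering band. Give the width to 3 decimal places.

58.432°

Sort the longitudes: +13.395°, +28.362°, +38.450°, +42.684°, +42.769°, +48.646°, +48.675°, +71.827°.
Eastward gaps between consecutive values (wrapping around): 14.967°, 10.088°, 4.234°, 0.085°, 5.877°, 0.029°, 23.152°, 301.568°.
Largest gap = 301.568° ⇒ minimal covering band is its complement: 360° − 301.568° = 58.432°.
Band runs from +13.395° eastward to +71.827°.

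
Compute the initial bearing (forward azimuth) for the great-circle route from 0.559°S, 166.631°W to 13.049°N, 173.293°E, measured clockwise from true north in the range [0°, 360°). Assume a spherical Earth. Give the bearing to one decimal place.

305.1°

Δλ = 173.293 − -166.631 = 339.924°; wrapped into (−180°, 180°]: -20.076°.
θ = atan2( sin Δλ · cos φ₂ , cos φ₁ · sin φ₂ − sin φ₁ · cos φ₂ · cos Δλ )
  = atan2(-0.33440, 0.23470) = -54.937° → normalised to [0°, 360°): 305.063°.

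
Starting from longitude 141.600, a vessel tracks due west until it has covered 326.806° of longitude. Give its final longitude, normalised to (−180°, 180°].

Start at +141.600°; shift −326.806° → -185.206°.
-185.206° lies outside (−180°, 180°]; add 360° → +174.794°.

+174.794°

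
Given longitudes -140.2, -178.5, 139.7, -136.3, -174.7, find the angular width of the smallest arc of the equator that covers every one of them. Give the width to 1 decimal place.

84.0°

Sort the longitudes: -178.5°, -174.7°, -140.2°, -136.3°, +139.7°.
Eastward gaps between consecutive values (wrapping around): 3.8°, 34.5°, 3.9°, 276.0°, 41.8°.
Largest gap = 276.0° ⇒ minimal covering band is its complement: 360° − 276.0° = 84.0°.
Band runs from +139.7° eastward to -136.3°, crossing the antimeridian.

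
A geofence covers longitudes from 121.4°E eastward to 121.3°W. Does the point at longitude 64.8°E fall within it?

Band width going east from +121.4° to -121.3°: ((-121.3 − 121.4) mod 360) = 117.3°.
Offset of +64.8° east of the west edge: ((64.8 − 121.4) mod 360) = 303.4°.
303.4° > 117.3° ⇒ outside.

No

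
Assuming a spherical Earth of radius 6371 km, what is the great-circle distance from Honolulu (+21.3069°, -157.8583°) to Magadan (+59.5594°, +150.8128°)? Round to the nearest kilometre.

5842 km

Δλ = 150.8128 − -157.8583 = 308.6711°; wrapped into (−180°, 180°]: -51.3289°.
Δφ = 59.5594 − 21.3069 = 38.2525°.
a = sin²(Δφ/2) + cos φ₁ · cos φ₂ · sin²(Δλ/2) = 0.195893.
c = 2·atan2(√a, √(1−a)) = 0.91699 rad → d = 6371·c ≈ 5842.13 km.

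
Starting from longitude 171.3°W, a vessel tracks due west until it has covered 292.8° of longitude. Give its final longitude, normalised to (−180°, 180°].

Start at -171.3°; shift −292.8° → -464.1°.
-464.1° lies outside (−180°, 180°]; add 360° → -104.1°.

104.1°W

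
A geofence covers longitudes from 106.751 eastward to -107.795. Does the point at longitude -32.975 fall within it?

No

Band width going east from +106.751° to -107.795°: ((-107.795 − 106.751) mod 360) = 145.454°.
Offset of -32.975° east of the west edge: ((-32.975 − 106.751) mod 360) = 220.274°.
220.274° > 145.454° ⇒ outside.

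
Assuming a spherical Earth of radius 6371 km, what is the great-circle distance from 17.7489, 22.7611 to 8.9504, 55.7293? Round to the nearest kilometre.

3692 km

Δλ = 55.7293 − 22.7611 = 32.9682°.
Δφ = 8.9504 − 17.7489 = -8.7985°.
a = sin²(Δφ/2) + cos φ₁ · cos φ₂ · sin²(Δλ/2) = 0.081631.
c = 2·atan2(√a, √(1−a)) = 0.57950 rad → d = 6371·c ≈ 3691.99 km.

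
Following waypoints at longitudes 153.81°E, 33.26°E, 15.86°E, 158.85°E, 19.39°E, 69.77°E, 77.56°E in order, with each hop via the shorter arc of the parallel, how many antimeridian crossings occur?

0

Leg 1: +153.81° → +33.26°, shortest Δλ = -120.55° (west) — does not cross 180°.
Leg 2: +33.26° → +15.86°, shortest Δλ = -17.4° (west) — does not cross 180°.
Leg 3: +15.86° → +158.85°, shortest Δλ = 142.99° (east) — does not cross 180°.
Leg 4: +158.85° → +19.39°, shortest Δλ = -139.46° (west) — does not cross 180°.
Leg 5: +19.39° → +69.77°, shortest Δλ = 50.38° (east) — does not cross 180°.
Leg 6: +69.77° → +77.56°, shortest Δλ = 7.79° (east) — does not cross 180°.
Total crossings: 0.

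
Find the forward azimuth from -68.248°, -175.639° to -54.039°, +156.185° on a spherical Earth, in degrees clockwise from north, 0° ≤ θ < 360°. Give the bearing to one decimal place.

303.1°

Δλ = 156.185 − -175.639 = 331.824°; wrapped into (−180°, 180°]: -28.176°.
θ = atan2( sin Δλ · cos φ₂ , cos φ₁ · sin φ₂ − sin φ₁ · cos φ₂ · cos Δλ )
  = atan2(-0.27728, 0.18083) = -56.890° → normalised to [0°, 360°): 303.110°.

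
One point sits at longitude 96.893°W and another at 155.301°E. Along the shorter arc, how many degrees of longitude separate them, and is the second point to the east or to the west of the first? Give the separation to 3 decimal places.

Raw difference: 155.301 − -96.893 = 252.194°.
Normalise into (−180°, 180°]: 252.194° − 360° = -107.806°.
Negative ⇒ the second point lies to the west; separation 107.806°.

107.806° west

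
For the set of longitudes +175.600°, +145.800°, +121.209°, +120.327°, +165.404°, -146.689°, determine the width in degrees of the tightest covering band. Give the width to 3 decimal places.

92.984°

Sort the longitudes: -146.689°, +120.327°, +121.209°, +145.800°, +165.404°, +175.600°.
Eastward gaps between consecutive values (wrapping around): 267.016°, 0.882°, 24.591°, 19.604°, 10.196°, 37.711°.
Largest gap = 267.016° ⇒ minimal covering band is its complement: 360° − 267.016° = 92.984°.
Band runs from +120.327° eastward to -146.689°, crossing the antimeridian.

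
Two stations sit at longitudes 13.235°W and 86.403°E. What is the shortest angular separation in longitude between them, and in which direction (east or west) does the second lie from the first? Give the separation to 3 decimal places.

99.638° east

Raw difference: 86.403 − -13.235 = 99.638°.
Normalise into (−180°, 180°]: 99.638° stays 99.638°.
Positive ⇒ the second point lies to the east; separation 99.638°.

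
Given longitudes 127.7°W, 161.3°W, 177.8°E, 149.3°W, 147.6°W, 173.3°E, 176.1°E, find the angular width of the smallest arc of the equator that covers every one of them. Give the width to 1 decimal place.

Sort the longitudes: -161.3°, -149.3°, -147.6°, -127.7°, +173.3°, +176.1°, +177.8°.
Eastward gaps between consecutive values (wrapping around): 12.0°, 1.7°, 19.9°, 301.0°, 2.8°, 1.7°, 20.9°.
Largest gap = 301.0° ⇒ minimal covering band is its complement: 360° − 301.0° = 59.0°.
Band runs from +173.3° eastward to -127.7°, crossing the antimeridian.

59.0°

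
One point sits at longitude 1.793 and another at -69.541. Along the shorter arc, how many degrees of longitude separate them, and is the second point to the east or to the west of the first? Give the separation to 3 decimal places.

71.334° west

Raw difference: -69.541 − 1.793 = -71.334°.
Normalise into (−180°, 180°]: -71.334° stays -71.334°.
Negative ⇒ the second point lies to the west; separation 71.334°.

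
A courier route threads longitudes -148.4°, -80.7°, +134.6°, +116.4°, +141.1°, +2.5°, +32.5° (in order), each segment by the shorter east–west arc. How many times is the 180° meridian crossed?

1

Leg 1: -148.4° → -80.7°, shortest Δλ = 67.7° (east) — does not cross 180°.
Leg 2: -80.7° → +134.6°, shortest Δλ = -144.7° (west) — crosses 180°.
Leg 3: +134.6° → +116.4°, shortest Δλ = -18.2° (west) — does not cross 180°.
Leg 4: +116.4° → +141.1°, shortest Δλ = 24.7° (east) — does not cross 180°.
Leg 5: +141.1° → +2.5°, shortest Δλ = -138.6° (west) — does not cross 180°.
Leg 6: +2.5° → +32.5°, shortest Δλ = 30.0° (east) — does not cross 180°.
Total crossings: 1.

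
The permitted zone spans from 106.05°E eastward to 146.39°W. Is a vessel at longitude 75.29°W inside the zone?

Band width going east from +106.05° to -146.39°: ((-146.39 − 106.05) mod 360) = 107.56°.
Offset of -75.29° east of the west edge: ((-75.29 − 106.05) mod 360) = 178.66°.
178.66° > 107.56° ⇒ outside.

No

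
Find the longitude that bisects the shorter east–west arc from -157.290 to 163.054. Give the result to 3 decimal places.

-177.118°

Signed shortest Δλ from -157.290° to +163.054° is -39.656°.
Midpoint longitude = -157.290° + (-39.656°)/2 = -157.290° − 19.828° = -177.118°.
(The naïve average (-157.290 + +163.054)/2 = 2.882° is on the wrong side of the globe.)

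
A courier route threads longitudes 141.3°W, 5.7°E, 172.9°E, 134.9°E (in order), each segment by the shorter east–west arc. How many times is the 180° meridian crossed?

Leg 1: -141.3° → +5.7°, shortest Δλ = 147.0° (east) — does not cross 180°.
Leg 2: +5.7° → +172.9°, shortest Δλ = 167.2° (east) — does not cross 180°.
Leg 3: +172.9° → +134.9°, shortest Δλ = -38.0° (west) — does not cross 180°.
Total crossings: 0.

0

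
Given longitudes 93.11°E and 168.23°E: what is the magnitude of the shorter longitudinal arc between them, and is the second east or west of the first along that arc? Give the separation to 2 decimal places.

Raw difference: 168.23 − 93.11 = 75.12°.
Normalise into (−180°, 180°]: 75.12° stays 75.12°.
Positive ⇒ the second point lies to the east; separation 75.12°.

75.12° east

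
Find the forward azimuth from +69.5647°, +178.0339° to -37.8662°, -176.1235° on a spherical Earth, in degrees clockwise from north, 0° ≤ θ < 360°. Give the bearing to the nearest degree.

Δλ = -176.1235 − 178.0339 = -354.1574°; wrapped into (−180°, 180°]: 5.8426°.
θ = atan2( sin Δλ · cos φ₂ , cos φ₁ · sin φ₂ − sin φ₁ · cos φ₂ · cos Δλ )
  = atan2(0.08036, -0.95024) = 175.166° → normalised to [0°, 360°): 175.166°.

175°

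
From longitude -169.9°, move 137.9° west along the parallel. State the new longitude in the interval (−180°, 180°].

Start at -169.9°; shift −137.9° → -307.8°.
-307.8° lies outside (−180°, 180°]; add 360° → +52.2°.

+52.2°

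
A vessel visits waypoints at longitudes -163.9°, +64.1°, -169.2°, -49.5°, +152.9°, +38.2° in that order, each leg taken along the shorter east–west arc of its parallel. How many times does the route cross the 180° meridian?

3

Leg 1: -163.9° → +64.1°, shortest Δλ = -132.0° (west) — crosses 180°.
Leg 2: +64.1° → -169.2°, shortest Δλ = 126.7° (east) — crosses 180°.
Leg 3: -169.2° → -49.5°, shortest Δλ = 119.7° (east) — does not cross 180°.
Leg 4: -49.5° → +152.9°, shortest Δλ = -157.6° (west) — crosses 180°.
Leg 5: +152.9° → +38.2°, shortest Δλ = -114.7° (west) — does not cross 180°.
Total crossings: 3.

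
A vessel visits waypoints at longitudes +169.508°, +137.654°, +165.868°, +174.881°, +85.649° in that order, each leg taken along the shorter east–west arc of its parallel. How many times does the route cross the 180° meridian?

0

Leg 1: +169.508° → +137.654°, shortest Δλ = -31.854° (west) — does not cross 180°.
Leg 2: +137.654° → +165.868°, shortest Δλ = 28.214° (east) — does not cross 180°.
Leg 3: +165.868° → +174.881°, shortest Δλ = 9.013° (east) — does not cross 180°.
Leg 4: +174.881° → +85.649°, shortest Δλ = -89.232° (west) — does not cross 180°.
Total crossings: 0.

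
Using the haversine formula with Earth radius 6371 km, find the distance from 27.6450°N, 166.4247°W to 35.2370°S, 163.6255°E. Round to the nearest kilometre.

7667 km

Δλ = 163.6255 − -166.4247 = 330.0502°; wrapped into (−180°, 180°]: -29.9498°.
Δφ = -35.2370 − 27.6450 = -62.8820°.
a = sin²(Δφ/2) + cos φ₁ · cos φ₂ · sin²(Δλ/2) = 0.320397.
c = 2·atan2(√a, √(1−a)) = 1.20338 rad → d = 6371·c ≈ 7666.72 km.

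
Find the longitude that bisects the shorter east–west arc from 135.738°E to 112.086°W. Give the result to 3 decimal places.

168.174°W

Signed shortest Δλ from +135.738° to -112.086° is +112.176°.
Midpoint longitude = +135.738° + (+112.176°)/2 = +135.738° + 56.088° = +191.826°.
Normalise into (−180°, 180°]: -168.174°.
(The naïve average (+135.738 + -112.086)/2 = 11.826° is on the wrong side of the globe.)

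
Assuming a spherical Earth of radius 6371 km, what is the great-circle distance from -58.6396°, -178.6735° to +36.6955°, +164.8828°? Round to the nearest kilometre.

10710 km

Δλ = 164.8828 − -178.6735 = 343.5563°; wrapped into (−180°, 180°]: -16.4437°.
Δφ = 36.6955 − -58.6396 = 95.3351°.
a = sin²(Δφ/2) + cos φ₁ · cos φ₂ · sin²(Δλ/2) = 0.555024.
c = 2·atan2(√a, √(1−a)) = 1.68107 rad → d = 6371·c ≈ 10710.08 km.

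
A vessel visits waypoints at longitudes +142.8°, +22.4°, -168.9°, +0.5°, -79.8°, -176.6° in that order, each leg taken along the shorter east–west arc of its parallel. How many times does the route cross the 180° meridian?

Leg 1: +142.8° → +22.4°, shortest Δλ = -120.4° (west) — does not cross 180°.
Leg 2: +22.4° → -168.9°, shortest Δλ = 168.7° (east) — crosses 180°.
Leg 3: -168.9° → +0.5°, shortest Δλ = 169.4° (east) — does not cross 180°.
Leg 4: +0.5° → -79.8°, shortest Δλ = -80.3° (west) — does not cross 180°.
Leg 5: -79.8° → -176.6°, shortest Δλ = -96.8° (west) — does not cross 180°.
Total crossings: 1.

1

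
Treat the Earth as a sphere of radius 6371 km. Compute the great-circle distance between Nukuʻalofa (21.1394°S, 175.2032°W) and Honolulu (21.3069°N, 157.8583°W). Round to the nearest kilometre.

5082 km

Δλ = -157.8583 − -175.2032 = 17.3449°.
Δφ = 21.3069 − -21.1394 = 42.4463°.
a = sin²(Δφ/2) + cos φ₁ · cos φ₂ · sin²(Δλ/2) = 0.150802.
c = 2·atan2(√a, √(1−a)) = 0.79764 rad → d = 6371·c ≈ 5081.77 km.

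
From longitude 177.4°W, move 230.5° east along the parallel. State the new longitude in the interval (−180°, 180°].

Start at -177.4°; shift +230.5° → +53.1°.
+53.1° already lies in (−180°, 180°].

53.1°E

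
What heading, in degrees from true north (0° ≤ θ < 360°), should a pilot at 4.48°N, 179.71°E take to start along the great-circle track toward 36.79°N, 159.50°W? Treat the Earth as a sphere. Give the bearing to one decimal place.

27.8°

Δλ = -159.50 − 179.71 = -339.21°; wrapped into (−180°, 180°]: 20.79°.
θ = atan2( sin Δλ · cos φ₂ , cos φ₁ · sin φ₂ − sin φ₁ · cos φ₂ · cos Δλ )
  = atan2(0.28425, 0.53857) = 27.825° → normalised to [0°, 360°): 27.825°.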